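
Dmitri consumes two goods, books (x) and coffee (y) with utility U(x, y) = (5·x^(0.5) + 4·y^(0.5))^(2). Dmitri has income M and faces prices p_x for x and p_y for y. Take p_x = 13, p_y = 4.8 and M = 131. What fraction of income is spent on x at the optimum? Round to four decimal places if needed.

share on x = 0.3659

From the CES first-order condition, (5/4)·(y/x)^(0.5) = p_x/p_y.
Solve for the ratio: y/x = [(4/5)·p_x/p_y]^(2).
Substitute y = (y/x)·x into the budget: x* = M/(p_x + p_y·(y/x)).
Numerically y/x = 4.694444, so x* = 131/(13 + 4.8·4.694444) = 3.6867 and y* = 4.694444·3.6867 = 17.3069.
Expenditure on x: 13·3.6867 = 47.9268; share = 0.3659.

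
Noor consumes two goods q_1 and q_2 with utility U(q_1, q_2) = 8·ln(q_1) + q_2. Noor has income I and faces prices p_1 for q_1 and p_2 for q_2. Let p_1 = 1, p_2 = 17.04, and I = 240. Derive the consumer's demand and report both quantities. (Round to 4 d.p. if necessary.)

MU_q_1 = 8/q_1, MU_q_2 = 1. Tangency: 8/q_1 = p_1/p_2.
So q_1*(p_1,p_2) = 8·p_2/p_1, independent of income; and q_2* = (I − 8·p_2)/p_2.
At the given prices: q_1* = 8·17.04/1 = 136.32, and q_2* = 6.0845.

q_1* = 136.32, q_2* = 6.0845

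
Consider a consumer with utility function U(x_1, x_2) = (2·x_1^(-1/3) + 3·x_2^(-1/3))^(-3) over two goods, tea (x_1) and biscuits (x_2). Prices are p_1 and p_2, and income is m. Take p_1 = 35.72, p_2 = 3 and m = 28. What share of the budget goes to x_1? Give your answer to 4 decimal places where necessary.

share on x_1 = 0.5781

From the CES first-order condition, (2/3)·(x_2/x_1)^(4/3) = p_1/p_2.
Hence x_2/x_1 = ((3/2)·p_1/p_2)^(1/(4/3)), i.e. raised to the 0.75 power.
Substitute x_2 = (x_2/x_1)·x_1 into the budget: x_1* = m/(p_1 + p_2·(x_2/x_1)).
Numerically x_2/x_1 = 8.687826, so x_1* = 28/(35.72 + 3·8.687826) = 0.4532 and x_2* = 8.687826·0.4532 = 3.9373.
Expenditure on x_1: 35.72·0.4532 = 16.1881; share = 0.5781.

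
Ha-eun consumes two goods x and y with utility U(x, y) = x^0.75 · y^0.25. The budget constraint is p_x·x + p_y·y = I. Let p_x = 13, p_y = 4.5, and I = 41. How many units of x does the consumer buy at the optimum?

x* = 2.3654

The MRS is 3·y/x. Set MRS = p_x/p_y.
So 0.75·p_y·y = 0.25·p_x·x; combined with the budget, a share 0.75 of income goes to x.
Demand: x*(p_x,p_y,I) = 0.75·I/p_x and y* = 0.25·I/p_y.
At p_x=13, p_y=4.5, I=41: x* = 0.75·41/13 = 2.3654.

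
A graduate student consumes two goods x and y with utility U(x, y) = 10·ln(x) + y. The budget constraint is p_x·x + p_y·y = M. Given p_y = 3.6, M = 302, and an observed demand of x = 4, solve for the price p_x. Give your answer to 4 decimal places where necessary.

MU_x = 10/x, MU_y = 1. Tangency: 10/x = p_x/p_y.
So x*(p_x,p_y) = 10·p_y/p_x, independent of income; and y* = (M − 10·p_y)/p_y.
Set x* = 4 in the demand function and solve for p_x: p_x = 9.

p_x = 9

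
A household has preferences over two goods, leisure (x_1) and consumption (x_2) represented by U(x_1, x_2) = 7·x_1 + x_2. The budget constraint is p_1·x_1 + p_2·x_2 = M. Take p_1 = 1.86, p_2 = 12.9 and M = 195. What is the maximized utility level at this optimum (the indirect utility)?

V = 733.871

Perfect substitutes: compare marginal utility per dollar. 7/p_1 vs 1/p_2 → 3.7634 vs 0.0775.
x_1 gives more utility per dollar, so spend all income on x_1: x_1* = M/p_1, x_2* = 0.
Numerically: x_1* = 104.8387, x_2* = 0.
Utility at the optimum: U(104.8387, 0) = 733.871.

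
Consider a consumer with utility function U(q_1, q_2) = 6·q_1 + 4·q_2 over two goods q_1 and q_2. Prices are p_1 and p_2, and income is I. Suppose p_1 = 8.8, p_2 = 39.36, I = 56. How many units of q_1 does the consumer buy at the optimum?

Perfect substitutes: compare marginal utility per dollar. 6/p_1 vs 4/p_2 → 0.6818 vs 0.1016.
q_1 gives more utility per dollar, so spend all income on q_1: q_1* = I/p_1, q_2* = 0.
Numerically: q_1* = 6.3636, q_2* = 0.

q_1* = 6.3636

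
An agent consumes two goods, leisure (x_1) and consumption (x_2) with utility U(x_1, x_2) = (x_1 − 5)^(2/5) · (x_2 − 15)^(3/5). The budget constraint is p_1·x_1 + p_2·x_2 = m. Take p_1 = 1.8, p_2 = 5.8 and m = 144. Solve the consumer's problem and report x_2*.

Discretionary income = 144 − 5·1.8 − 15·5.8 = 48; x_2* = 15 + 0.6·48/5.8 = 19.9655.

x_2* = 19.9655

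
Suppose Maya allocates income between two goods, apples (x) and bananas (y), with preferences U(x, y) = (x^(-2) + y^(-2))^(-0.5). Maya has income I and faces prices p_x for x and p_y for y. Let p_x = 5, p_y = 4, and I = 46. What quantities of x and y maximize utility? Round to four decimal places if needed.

x* = 4.9415, y* = 5.3231

MU_x ∝ x^(-3), MU_y ∝ y^(-3), so MRS = (y/x)^(3) = p_x/p_y.
Solve for the ratio: y/x = [p_x/p_y]^(1/3).
With the ratio pinned down, the budget gives x* = I/(p_x + p_y·(y/x)) and y* = (y/x)·x*.
Numerically y/x = 1.077217, so x* = 46/(5 + 4·1.077217) = 4.9415 and y* = 1.077217·4.9415 = 5.3231.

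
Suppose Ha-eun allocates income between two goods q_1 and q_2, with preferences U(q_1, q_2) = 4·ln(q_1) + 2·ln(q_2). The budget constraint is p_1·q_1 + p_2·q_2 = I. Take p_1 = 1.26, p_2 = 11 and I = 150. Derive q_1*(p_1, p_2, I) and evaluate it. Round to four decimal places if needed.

The MRS is 2·q_2/q_1. Set MRS = p_1/p_2.
So 4·p_2·q_2 = 2·p_1·q_1; combined with the budget, a share 2/3 of income goes to q_1.
Demand: q_1*(p_1,p_2,I) = 2/3·I/p_1 and q_2* = 1/3·I/p_2.
At p_1=1.26, p_2=11, I=150: q_1* = 2/3·150/1.26 = 79.3651.

q_1* = 79.3651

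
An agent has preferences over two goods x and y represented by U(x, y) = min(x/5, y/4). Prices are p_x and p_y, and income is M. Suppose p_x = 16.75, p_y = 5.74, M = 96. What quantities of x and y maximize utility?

x* = 4.4982, y* = 3.5985

Demand: x*(p_x,p_y,M) = 5·M/(5·p_x + 4·p_y), y* = 4·M/(5·p_x + 4·p_y).
Here 5·16.75 + 4·5.74 = 106.71, giving x* = 4.4982 and y* = 3.5985.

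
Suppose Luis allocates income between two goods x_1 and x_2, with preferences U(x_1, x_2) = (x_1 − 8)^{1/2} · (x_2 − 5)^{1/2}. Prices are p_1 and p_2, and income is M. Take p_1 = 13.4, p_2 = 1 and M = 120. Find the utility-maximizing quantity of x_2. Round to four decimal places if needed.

Discretionary income = 120 − 8·13.4 − 5·1 = 7.8; x_2* = 5 + 0.5·7.8/1 = 8.9.

x_2* = 8.9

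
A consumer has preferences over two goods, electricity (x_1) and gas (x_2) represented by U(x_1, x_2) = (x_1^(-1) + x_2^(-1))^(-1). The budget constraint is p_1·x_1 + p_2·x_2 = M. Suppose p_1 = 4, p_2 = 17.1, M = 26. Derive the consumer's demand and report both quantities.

x_1* = 2.1189, x_2* = 1.0248

From the CES first-order condition, (x_2/x_1)^(2) = p_1/p_2.
Hence x_2/x_1 = (p_1/p_2)^(1/(2)), i.e. raised to the 0.5 power.
Substitute x_2 = (x_2/x_1)·x_1 into the budget: x_1* = M/(p_1 + p_2·(x_2/x_1)).
Numerically x_2/x_1 = 0.483651, so x_1* = 26/(4 + 17.1·0.483651) = 2.1189 and x_2* = 0.483651·2.1189 = 1.0248.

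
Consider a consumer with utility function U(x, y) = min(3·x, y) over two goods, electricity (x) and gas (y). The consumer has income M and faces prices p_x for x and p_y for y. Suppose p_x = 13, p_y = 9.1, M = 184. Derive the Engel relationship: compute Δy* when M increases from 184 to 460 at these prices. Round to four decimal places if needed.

Δy* = 20.5459

With perfect complements, no substitution: consume in ratio x:y = 1:3.
Budget: p_x·x + p_y·3·x = M, so (p_x + 3·p_y)·x = M.
Demand: x*(p_x,p_y,M) = M/(p_x + 3·p_y), y* = 3·M/(p_x + 3·p_y).
Here 13 + 3·9.1 = 40.3, giving y* = 13.6973.
At M' = 460: y* = 34.2432. Change: 34.2432 − 13.6973 = 20.5459.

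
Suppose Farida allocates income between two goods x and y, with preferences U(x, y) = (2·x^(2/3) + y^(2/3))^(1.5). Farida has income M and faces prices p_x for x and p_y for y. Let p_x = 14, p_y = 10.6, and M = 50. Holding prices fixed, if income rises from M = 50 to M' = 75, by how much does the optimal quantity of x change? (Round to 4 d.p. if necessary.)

Δx* = 1.466

MU_x ∝ 2·x^(-1/3), MU_y ∝ y^(-1/3), so MRS = 2·(y/x)^(1/3) = p_x/p_y.
Solve for the ratio: y/x = [(1/2)·p_x/p_y]^(3).
With the ratio pinned down, the budget gives x* = M/(p_x + p_y·(y/x)) and y* = (y/x)·x*.
Numerically y/x = 0.287989, so x* = 50/(14 + 10.6·0.287989) = 2.9321.
At M' = 75: x* = 4.3981. Change: 4.3981 − 2.9321 = 1.466.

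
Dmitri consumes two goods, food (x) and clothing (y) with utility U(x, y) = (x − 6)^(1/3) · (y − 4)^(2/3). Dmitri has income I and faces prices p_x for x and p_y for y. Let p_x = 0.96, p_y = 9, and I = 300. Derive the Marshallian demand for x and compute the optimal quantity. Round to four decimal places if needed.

MRS = (1/2)·(y−4)/(x−6). Tangency with p_x/p_y gives y−4 = 2·(p_x/p_y)·(x−6).
After buying the subsistence bundle (6, 4), a share 1/3 of the remaining income goes to x: x* = 6 + 1/3·(I − 6p_x − 4p_y)/p_x.
Discretionary income = 300 − 6·0.96 − 4·9 = 258.24; x* = 6 + 1/3·258.24/0.96 = 95.6667.

x* = 95.6667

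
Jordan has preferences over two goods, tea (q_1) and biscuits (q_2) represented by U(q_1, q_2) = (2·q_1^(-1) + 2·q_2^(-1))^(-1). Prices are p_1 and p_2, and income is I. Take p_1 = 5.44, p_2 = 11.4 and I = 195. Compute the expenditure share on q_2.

With the ratio pinned down, the budget gives q_1* = I/(p_1 + p_2·(q_2/q_1)) and q_2* = (q_2/q_1)·q_1*.
Numerically q_2/q_1 = 0.690792, so q_1* = 195/(5.44 + 11.4·0.690792) = 14.6451 and q_2* = 0.690792·14.6451 = 10.1167.
Expenditure on q_2: 11.4·10.1167 = 115.3306; share = 0.5914.

share on q_2 = 0.5914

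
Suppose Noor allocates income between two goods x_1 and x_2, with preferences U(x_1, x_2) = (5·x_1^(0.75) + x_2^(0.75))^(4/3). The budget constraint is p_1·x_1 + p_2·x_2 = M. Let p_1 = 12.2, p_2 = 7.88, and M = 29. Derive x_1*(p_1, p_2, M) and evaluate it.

x_1* = 2.363

From the CES first-order condition, 5·(x_2/x_1)^(0.25) = p_1/p_2.
Hence x_2/x_1 = ((1/5)·p_1/p_2)^(1/(0.25)), i.e. raised to the 4 power.
Substitute x_2 = (x_2/x_1)·x_1 into the budget: x_1* = M/(p_1 + p_2·(x_2/x_1)).
Numerically x_2/x_1 = 0.009193, so x_1* = 29/(12.2 + 7.88·0.009193) = 2.363.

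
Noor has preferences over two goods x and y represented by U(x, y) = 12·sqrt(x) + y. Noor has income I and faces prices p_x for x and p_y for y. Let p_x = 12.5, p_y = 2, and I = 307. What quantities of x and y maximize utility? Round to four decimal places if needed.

x* = 0.9216, y* = 147.74

Utility is quasi-linear in y; the FOC for x is 6/√x = p_x/p_y.
Solve: √x = 6·p_y/p_x, so x*(p_x,p_y) = (6·p_y/p_x)², and y* = (I − p_x·x*)/p_y.
Plugging in: x* = (6·2/12.5)² = 0.9216, y* = 147.74.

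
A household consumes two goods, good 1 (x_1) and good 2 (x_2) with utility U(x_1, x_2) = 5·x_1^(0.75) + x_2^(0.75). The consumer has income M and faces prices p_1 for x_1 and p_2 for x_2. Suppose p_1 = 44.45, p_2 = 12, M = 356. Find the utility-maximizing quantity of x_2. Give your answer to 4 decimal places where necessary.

x_2* = 2.231

From the CES first-order condition, 5·(x_2/x_1)^(0.25) = p_1/p_2.
Solve for the ratio: x_2/x_1 = [(1/5)·p_1/p_2]^(4).
With the ratio pinned down, the budget gives x_1* = M/(p_1 + p_2·(x_2/x_1)) and x_2* = (x_2/x_1)·x_1*.
Numerically x_2/x_1 = 0.301219, so x_1* = 356/(44.45 + 12·0.301219) = 7.4067 and x_2* = 0.301219·7.4067 = 2.231.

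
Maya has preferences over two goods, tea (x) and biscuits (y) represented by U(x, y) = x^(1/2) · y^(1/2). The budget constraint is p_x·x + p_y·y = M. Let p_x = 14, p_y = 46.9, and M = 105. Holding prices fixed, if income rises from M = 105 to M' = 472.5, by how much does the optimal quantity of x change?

Δx* = 13.125

The MRS is y/x. Set MRS = p_x/p_y.
So 0.5·p_y·y = 0.5·p_x·x; combined with the budget, a share 0.5 of income goes to x.
Demand: x*(p_x,p_y,M) = 0.5·M/p_x and y* = 0.5·M/p_y.
At p_x=14, p_y=46.9, M=105: x* = 0.5·105/14 = 3.75.
At M' = 472.5: x* = 16.875. Change: 16.875 − 3.75 = 13.125.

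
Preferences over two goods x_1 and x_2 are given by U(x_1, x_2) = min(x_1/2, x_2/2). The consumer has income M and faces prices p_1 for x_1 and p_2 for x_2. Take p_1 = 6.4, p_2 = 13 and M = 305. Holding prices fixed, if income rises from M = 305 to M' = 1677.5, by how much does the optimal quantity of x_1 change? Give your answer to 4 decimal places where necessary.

Δx_1* = 70.7474

With perfect complements, no substitution: consume in ratio x_1:x_2 = 2:2.
Budget: p_1·x_1 + p_2·x_1 = M, so (2·p_1 + 2·p_2)·x_1 = 2·M.
Demand: x_1*(p_1,p_2,M) = 2·M/(2·p_1 + 2·p_2), x_2* = 2·M/(2·p_1 + 2·p_2).
Here 2·6.4 + 2·13 = 38.8, giving x_1* = 15.7216.
At M' = 1677.5: x_1* = 86.4691. Change: 86.4691 − 15.7216 = 70.7474.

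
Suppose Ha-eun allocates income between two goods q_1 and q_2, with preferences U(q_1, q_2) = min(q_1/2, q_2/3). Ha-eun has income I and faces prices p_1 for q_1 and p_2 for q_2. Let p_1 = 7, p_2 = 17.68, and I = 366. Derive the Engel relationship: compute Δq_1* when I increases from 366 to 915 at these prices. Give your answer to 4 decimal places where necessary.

Δq_1* = 16.3783

Here 2·7 + 3·17.68 = 67.04, giving q_1* = 10.9189.
At I' = 915: q_1* = 27.2971. Change: 27.2971 − 10.9189 = 16.3783.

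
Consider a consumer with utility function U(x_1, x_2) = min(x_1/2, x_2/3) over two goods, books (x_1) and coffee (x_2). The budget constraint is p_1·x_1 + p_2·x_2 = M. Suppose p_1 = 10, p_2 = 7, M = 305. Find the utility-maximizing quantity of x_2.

x_2* = 22.3171

Demand: x_1*(p_1,p_2,M) = 2·M/(2·p_1 + 3·p_2), x_2* = 3·M/(2·p_1 + 3·p_2).
Here 2·10 + 3·7 = 41, giving x_2* = 22.3171.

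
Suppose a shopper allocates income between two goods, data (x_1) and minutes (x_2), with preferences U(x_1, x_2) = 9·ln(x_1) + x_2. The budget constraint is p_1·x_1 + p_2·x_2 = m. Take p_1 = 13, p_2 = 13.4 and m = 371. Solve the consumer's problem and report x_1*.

x_1* = 9.2769

Set MRS = p_1/p_2: (9/x_1)/1 = p_1/p_2.
So x_1*(p_1,p_2) = 9·p_2/p_1, independent of income; and x_2* = (m − 9·p_2)/p_2.
At the given prices: x_1* = 9·13.4/13 = 9.2769.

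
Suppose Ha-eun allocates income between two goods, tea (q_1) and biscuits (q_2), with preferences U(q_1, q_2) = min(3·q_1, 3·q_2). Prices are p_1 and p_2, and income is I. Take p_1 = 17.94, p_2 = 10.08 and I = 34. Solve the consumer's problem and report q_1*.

Demand: q_1*(p_1,p_2,I) = 3·I/(3·p_1 + 3·p_2), q_2* = 3·I/(3·p_1 + 3·p_2).
Here 3·17.94 + 3·10.08 = 84.06, giving q_1* = 1.2134.

q_1* = 1.2134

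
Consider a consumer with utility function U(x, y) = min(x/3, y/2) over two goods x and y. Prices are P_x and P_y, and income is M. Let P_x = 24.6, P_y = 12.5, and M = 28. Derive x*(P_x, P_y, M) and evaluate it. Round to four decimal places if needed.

x* = 0.8502

Here 3·24.6 + 2·12.5 = 98.8, giving x* = 0.8502.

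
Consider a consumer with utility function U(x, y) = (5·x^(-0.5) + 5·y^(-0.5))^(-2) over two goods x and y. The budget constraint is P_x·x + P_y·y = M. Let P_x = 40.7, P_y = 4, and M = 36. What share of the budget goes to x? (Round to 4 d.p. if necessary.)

From the CES first-order condition, (y/x)^(1.5) = P_x/P_y.
Hence y/x = (P_x/P_y)^(1/(1.5)), i.e. raised to the 2/3 power.
Substitute y = (y/x)·x into the budget: x* = M/(P_x + P_y·(y/x)).
Numerically y/x = 4.695584, so x* = 36/(40.7 + 4·4.695584) = 0.6052 and y* = 4.695584·0.6052 = 2.8419.
Expenditure on x: 40.7·0.6052 = 24.6325; share = 0.6842.

share on x = 0.6842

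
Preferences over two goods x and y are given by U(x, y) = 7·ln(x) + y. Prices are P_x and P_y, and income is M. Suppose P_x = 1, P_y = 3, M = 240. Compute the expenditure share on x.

share on x = 0.0875

So x*(P_x,P_y) = 7·P_y/P_x, independent of income; and y* = (M − 7·P_y)/P_y.
At the given prices: x* = 7·3/1 = 21, and y* = 73.
Expenditure on x: 1·21 = 21; share = 0.0875.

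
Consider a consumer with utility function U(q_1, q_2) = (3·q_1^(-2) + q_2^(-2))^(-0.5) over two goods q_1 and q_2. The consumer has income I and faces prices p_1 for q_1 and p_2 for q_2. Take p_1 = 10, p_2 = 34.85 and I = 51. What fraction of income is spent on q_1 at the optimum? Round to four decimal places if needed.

share on q_1 = 0.3855

MU_q_1 ∝ 3·q_1^(-3), MU_q_2 ∝ q_2^(-3), so MRS = 3·(q_2/q_1)^(3) = p_1/p_2.
Solve for the ratio: q_2/q_1 = [(1/3)·p_1/p_2]^(1/3).
With the ratio pinned down, the budget gives q_1* = I/(p_1 + p_2·(q_2/q_1)) and q_2* = (q_2/q_1)·q_1*.
Numerically q_2/q_1 = 0.457325, so q_1* = 51/(10 + 34.85·0.457325) = 1.9662 and q_2* = 0.457325·1.9662 = 0.8992.
Expenditure on q_1: 10·1.9662 = 19.6624; share = 0.3855.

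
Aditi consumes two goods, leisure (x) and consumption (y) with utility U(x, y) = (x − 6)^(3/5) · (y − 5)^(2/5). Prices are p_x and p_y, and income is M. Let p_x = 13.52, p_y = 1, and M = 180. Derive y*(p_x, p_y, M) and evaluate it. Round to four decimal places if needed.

Let x' = x−6, y' = y−5. MRS = (3/2)·y'/x' = p_x/p_y.
After buying the subsistence bundle (6, 5), a share 0.6 of the remaining income goes to x: x* = 6 + 0.6·(M − 6p_x − 5p_y)/p_x.
Discretionary income = 180 − 6·13.52 − 5·1 = 93.88; y* = 5 + 0.4·93.88/1 = 42.552.

y* = 42.552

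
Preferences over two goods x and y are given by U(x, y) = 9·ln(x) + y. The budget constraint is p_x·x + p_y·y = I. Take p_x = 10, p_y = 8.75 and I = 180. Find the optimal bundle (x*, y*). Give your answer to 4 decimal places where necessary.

x* = 7.875, y* = 11.5714

So x*(p_x,p_y) = 9·p_y/p_x, independent of income; and y* = (I − 9·p_y)/p_y.
At the given prices: x* = 9·8.75/10 = 7.875, and y* = 11.5714.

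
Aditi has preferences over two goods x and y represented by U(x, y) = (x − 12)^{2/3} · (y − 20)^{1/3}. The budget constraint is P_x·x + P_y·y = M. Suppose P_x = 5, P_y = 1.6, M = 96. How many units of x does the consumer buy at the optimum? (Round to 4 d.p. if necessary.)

x* = 12.5333

MRS = 2·(y−20)/(x−12). Tangency with P_x/P_y gives y−20 = (1/2)·(P_x/P_y)·(x−12).
Substituting into the budget: x* = 12 + 2/3·(M − 12·P_x − 20·P_y)/P_x, and y* = 20 + 1/3·(…)/P_y.
Discretionary income = 96 − 12·5 − 20·1.6 = 4; x* = 12 + 2/3·4/5 = 12.5333.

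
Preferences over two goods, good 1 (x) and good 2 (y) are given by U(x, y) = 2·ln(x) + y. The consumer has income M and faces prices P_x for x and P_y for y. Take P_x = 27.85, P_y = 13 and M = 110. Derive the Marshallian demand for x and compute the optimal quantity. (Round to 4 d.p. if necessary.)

x* = 0.9336

Set MRS = P_x/P_y: (2/x)/1 = P_x/P_y.
So x*(P_x,P_y) = 2·P_y/P_x, independent of income; and y* = (M − 2·P_y)/P_y.
At the given prices: x* = 2·13/27.85 = 0.9336.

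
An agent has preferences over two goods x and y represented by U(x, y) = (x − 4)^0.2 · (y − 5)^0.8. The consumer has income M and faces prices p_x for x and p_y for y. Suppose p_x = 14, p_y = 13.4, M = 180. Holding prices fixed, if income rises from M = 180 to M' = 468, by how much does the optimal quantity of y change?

Δy* = 17.194

MRS = (1/4)·(y−5)/(x−4). Tangency with p_x/p_y gives y−5 = 4·(p_x/p_y)·(x−4).
Substituting into the budget: x* = 4 + 0.2·(M − 4·p_x − 5·p_y)/p_x, and y* = 5 + 0.8·(…)/p_y.
Discretionary income = 180 − 4·14 − 5·13.4 = 57; y* = 5 + 0.8·57/13.4 = 8.403.
At M' = 468: y* = 25.597. Change: 25.597 − 8.403 = 17.194.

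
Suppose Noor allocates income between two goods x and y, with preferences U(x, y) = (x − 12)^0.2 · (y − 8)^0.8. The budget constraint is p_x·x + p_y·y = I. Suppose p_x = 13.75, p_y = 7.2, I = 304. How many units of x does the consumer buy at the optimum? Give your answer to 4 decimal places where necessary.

x* = 13.184

This is Cobb-Douglas in (x−12, y−8): tangency gives 0.2·p_y·(y−8) = 0.8·p_x·(x−12).
Substituting into the budget: x* = 12 + 0.2·(I − 12·p_x − 8·p_y)/p_x, and y* = 8 + 0.8·(…)/p_y.
Discretionary income = 304 − 12·13.75 − 8·7.2 = 81.4; x* = 12 + 0.2·81.4/13.75 = 13.184.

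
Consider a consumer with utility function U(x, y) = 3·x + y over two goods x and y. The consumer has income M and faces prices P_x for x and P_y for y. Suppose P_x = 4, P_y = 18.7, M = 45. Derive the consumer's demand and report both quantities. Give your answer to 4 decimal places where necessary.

x* = 11.25, y* = 0

x gives more utility per dollar, so spend all income on x: x* = M/P_x, y* = 0.
Numerically: x* = 11.25, y* = 0.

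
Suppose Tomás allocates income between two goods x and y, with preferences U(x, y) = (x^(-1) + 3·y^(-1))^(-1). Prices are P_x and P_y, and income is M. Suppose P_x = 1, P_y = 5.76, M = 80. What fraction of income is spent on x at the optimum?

MRS = MU_x/MU_y = (1/3)·(y/x)^(2). Set equal to P_x/P_y.
Solve for the ratio: y/x = [3·P_x/P_y]^(0.5).
With the ratio pinned down, the budget gives x* = M/(P_x + P_y·(y/x)) and y* = (y/x)·x*.
Numerically y/x = 0.721688, so x* = 80/(1 + 5.76·0.721688) = 15.5131 and y* = 0.721688·15.5131 = 11.1956.
Expenditure on x: 1·15.5131 = 15.5131; share = 0.1939.

share on x = 0.1939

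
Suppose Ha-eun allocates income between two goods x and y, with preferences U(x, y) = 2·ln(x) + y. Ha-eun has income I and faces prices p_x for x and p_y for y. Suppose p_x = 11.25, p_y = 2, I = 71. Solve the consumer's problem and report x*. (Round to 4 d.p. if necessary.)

So x*(p_x,p_y) = 2·p_y/p_x, independent of income; and y* = (I − 2·p_y)/p_y.
At the given prices: x* = 2·2/11.25 = 0.3556.

x* = 0.3556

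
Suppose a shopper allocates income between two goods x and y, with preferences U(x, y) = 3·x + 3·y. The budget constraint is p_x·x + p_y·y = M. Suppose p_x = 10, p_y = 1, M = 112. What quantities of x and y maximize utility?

x* = 0, y* = 112

Numerically: x* = 0, y* = 112.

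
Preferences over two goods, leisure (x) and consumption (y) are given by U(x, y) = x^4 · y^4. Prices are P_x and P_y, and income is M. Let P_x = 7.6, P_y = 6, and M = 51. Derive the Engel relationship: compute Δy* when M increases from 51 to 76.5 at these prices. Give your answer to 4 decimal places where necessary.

Δy* = 2.125

MU_x/MU_y = (4·y)/(4·x); tangency sets this equal to P_x/P_y.
So 4·P_y·y = 4·P_x·x; combined with the budget, a share 0.5 of income goes to x.
Demand: x*(P_x,P_y,M) = 0.5·M/P_x and y* = 0.5·M/P_y.
At P_x=7.6, P_y=6, M=51: y* = 0.5·51/6 = 4.25.
At M' = 76.5: y* = 6.375. Change: 6.375 − 4.25 = 2.125.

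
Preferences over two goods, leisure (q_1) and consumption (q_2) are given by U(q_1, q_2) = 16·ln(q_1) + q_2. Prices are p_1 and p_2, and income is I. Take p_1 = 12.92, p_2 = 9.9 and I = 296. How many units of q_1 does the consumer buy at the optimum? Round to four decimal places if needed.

MU_q_1 = 16/q_1, MU_q_2 = 1. Tangency: 16/q_1 = p_1/p_2.
So q_1*(p_1,p_2) = 16·p_2/p_1, independent of income; and q_2* = (I − 16·p_2)/p_2.
At the given prices: q_1* = 16·9.9/12.92 = 12.2601.

q_1* = 12.2601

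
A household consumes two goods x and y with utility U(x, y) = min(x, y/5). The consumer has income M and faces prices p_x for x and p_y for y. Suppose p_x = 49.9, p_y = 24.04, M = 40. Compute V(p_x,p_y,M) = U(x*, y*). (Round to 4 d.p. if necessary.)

With perfect complements, no substitution: consume in ratio x:y = 1:5.
Budget: p_x·x + p_y·5·x = M, so (p_x + 5·p_y)·x = M.
Demand: x*(p_x,p_y,M) = M/(p_x + 5·p_y), y* = 5·M/(p_x + 5·p_y).
Here 49.9 + 5·24.04 = 170.1, giving x* = 0.2352 and y* = 1.1758.
Utility at the optimum: U(0.2352, 1.1758) = 0.2352.

V = 0.2352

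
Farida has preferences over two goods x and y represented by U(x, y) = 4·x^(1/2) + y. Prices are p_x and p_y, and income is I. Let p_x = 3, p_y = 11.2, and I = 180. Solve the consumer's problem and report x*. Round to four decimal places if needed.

x* = 55.7511

Set MRS = p_x/p_y: 2·x^(−1/2) = p_x/p_y.
Solve: √x = 2·p_y/p_x, so x*(p_x,p_y) = (2·p_y/p_x)², and y* = (I − p_x·x*)/p_y.
Plugging in: x* = (2·11.2/3)² = 55.7511.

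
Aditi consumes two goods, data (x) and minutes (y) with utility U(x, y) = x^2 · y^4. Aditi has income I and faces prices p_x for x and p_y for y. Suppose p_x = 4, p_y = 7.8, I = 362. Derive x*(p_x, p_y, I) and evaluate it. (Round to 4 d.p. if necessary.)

x* = 30.1667

The MRS is (1/2)·y/x. Set MRS = p_x/p_y.
Rearranging, p_y·y = 2·p_x·x. Substituting into the budget gives p_x·x·(1 + 2) = I.
Demand: x*(p_x,p_y,I) = 1/3·I/p_x and y* = 2/3·I/p_y.
At p_x=4, p_y=7.8, I=362: x* = 1/3·362/4 = 30.1667.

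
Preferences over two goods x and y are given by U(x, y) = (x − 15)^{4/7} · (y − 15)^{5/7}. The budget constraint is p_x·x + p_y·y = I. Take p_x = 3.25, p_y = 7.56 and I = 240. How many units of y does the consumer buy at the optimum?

MRS = (4/5)·(y−15)/(x−15). Tangency with p_x/p_y gives y−15 = (5/4)·(p_x/p_y)·(x−15).
After buying the subsistence bundle (15, 15), a share 4/9 of the remaining income goes to x: x* = 15 + 4/9·(I − 15p_x − 15p_y)/p_x.
Discretionary income = 240 − 15·3.25 − 15·7.56 = 77.85; y* = 15 + 5/9·77.85/7.56 = 20.7209.

y* = 20.7209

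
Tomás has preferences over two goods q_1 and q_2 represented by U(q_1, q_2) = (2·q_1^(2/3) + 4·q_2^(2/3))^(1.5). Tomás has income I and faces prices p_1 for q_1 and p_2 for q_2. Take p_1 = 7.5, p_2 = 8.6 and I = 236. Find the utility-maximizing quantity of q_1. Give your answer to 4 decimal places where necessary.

q_1* = 4.4417

From the CES first-order condition, (1/2)·(q_2/q_1)^(1/3) = p_1/p_2.
Solve for the ratio: q_2/q_1 = [2·p_1/p_2]^(3).
Substitute q_2 = (q_2/q_1)·q_1 into the budget: q_1* = I/(p_1 + p_2·(q_2/q_1)).
Numerically q_2/q_1 = 5.306137, so q_1* = 236/(7.5 + 8.6·5.306137) = 4.4417.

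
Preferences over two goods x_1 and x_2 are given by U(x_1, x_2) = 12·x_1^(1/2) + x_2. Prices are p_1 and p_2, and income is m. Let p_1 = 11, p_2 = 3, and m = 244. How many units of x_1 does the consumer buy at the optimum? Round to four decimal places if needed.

MU_x_1 = 6/√x_1, MU_x_2 = 1. Tangency: 6/√x_1 = p_1/p_2.
Solve: √x_1 = 6·p_2/p_1, so x_1*(p_1,p_2) = (6·p_2/p_1)², and x_2* = (m − p_1·x_1*)/p_2.
Plugging in: x_1* = (6·3/11)² = 2.6777.

x_1* = 2.6777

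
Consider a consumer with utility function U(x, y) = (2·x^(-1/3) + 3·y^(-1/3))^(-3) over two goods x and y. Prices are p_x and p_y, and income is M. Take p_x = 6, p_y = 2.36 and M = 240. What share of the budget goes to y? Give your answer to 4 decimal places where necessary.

share on y = 0.5177

MRS = MU_x/MU_y = (2/3)·(y/x)^(4/3). Set equal to p_x/p_y.
Solve for the ratio: y/x = [(3/2)·p_x/p_y]^(0.75).
Substitute y = (y/x)·x into the budget: x* = M/(p_x + p_y·(y/x)).
Numerically y/x = 2.728964, so x* = 240/(6 + 2.36·2.728964) = 19.2921 and y* = 2.728964·19.2921 = 52.6473.
Expenditure on y: 2.36·52.6473 = 124.2477; share = 0.5177.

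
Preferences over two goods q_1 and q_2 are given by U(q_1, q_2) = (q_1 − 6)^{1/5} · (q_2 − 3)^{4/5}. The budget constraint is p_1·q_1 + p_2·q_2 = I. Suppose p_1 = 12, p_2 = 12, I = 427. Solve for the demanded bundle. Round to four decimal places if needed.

MRS = (1/4)·(q_2−3)/(q_1−6). Tangency with p_1/p_2 gives q_2−3 = 4·(p_1/p_2)·(q_1−6).
After buying the subsistence bundle (6, 3), a share 0.2 of the remaining income goes to q_1: q_1* = 6 + 0.2·(I − 6p_1 − 3p_2)/p_1.
Discretionary income = 427 − 6·12 − 3·12 = 319; q_1* = 6 + 0.2·319/12 = 11.3167; q_2* = 3 + 0.8·319/12 = 24.2667.

q_1* = 11.3167, q_2* = 24.2667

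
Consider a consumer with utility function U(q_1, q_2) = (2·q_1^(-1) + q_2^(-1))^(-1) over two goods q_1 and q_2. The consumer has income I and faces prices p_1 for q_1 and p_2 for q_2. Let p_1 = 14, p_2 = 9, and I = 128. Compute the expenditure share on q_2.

MU_q_1 ∝ 2·q_1^(-2), MU_q_2 ∝ q_2^(-2), so MRS = 2·(q_2/q_1)^(2) = p_1/p_2.
Solve for the ratio: q_2/q_1 = [(1/2)·p_1/p_2]^(0.5).
Substitute q_2 = (q_2/q_1)·q_1 into the budget: q_1* = I/(p_1 + p_2·(q_2/q_1)).
Numerically q_2/q_1 = 0.881917, so q_1* = 128/(14 + 9·0.881917) = 5.8348 and q_2* = 0.881917·5.8348 = 5.1458.
Expenditure on q_2: 9·5.1458 = 46.3125; share = 0.3618.

share on q_2 = 0.3618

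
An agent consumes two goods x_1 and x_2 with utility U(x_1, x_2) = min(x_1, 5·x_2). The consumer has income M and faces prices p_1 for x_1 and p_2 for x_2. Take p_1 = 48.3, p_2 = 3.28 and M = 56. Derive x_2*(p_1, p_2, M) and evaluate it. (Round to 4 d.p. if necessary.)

x_2* = 0.2288

With perfect complements, no substitution: consume in ratio x_1:x_2 = 5:1.
Budget: p_1·x_1 + p_2·(1/5)·x_1 = M, so (5·p_1 + p_2)·x_1 = 5·M.
Demand: x_1*(p_1,p_2,M) = 5·M/(5·p_1 + p_2), x_2* = M/(5·p_1 + p_2).
Here 5·48.3 + 3.28 = 244.78, giving x_2* = 0.2288.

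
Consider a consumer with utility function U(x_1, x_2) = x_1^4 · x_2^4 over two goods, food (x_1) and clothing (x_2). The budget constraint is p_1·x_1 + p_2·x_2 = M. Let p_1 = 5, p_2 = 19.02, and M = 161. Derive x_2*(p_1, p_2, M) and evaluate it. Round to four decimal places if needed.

The MRS is x_2/x_1. Set MRS = p_1/p_2.
Rearranging, p_2·x_2 = p_1·x_1. Substituting into the budget gives p_1·x_1·(1 + 1) = M.
Demand: x_1*(p_1,p_2,M) = 0.5·M/p_1 and x_2* = 0.5·M/p_2.
At p_1=5, p_2=19.02, M=161: x_2* = 0.5·161/19.02 = 4.2324.

x_2* = 4.2324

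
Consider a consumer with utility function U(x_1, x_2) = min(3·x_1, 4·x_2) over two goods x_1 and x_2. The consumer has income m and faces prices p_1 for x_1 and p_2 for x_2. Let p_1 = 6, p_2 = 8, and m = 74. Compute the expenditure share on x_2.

Leontief preferences: the optimum is at the kink where x_1/4 = x_2/3, i.e. x_2 = (3/4)·x_1.
Budget: p_1·x_1 + p_2·(3/4)·x_1 = m, so (4·p_1 + 3·p_2)·x_1 = 4·m.
Demand: x_1*(p_1,p_2,m) = 4·m/(4·p_1 + 3·p_2), x_2* = 3·m/(4·p_1 + 3·p_2).
Here 4·6 + 3·8 = 48, giving x_1* = 6.1667 and x_2* = 4.625.
Expenditure on x_2: 8·4.625 = 37; share = 0.5.

share on x_2 = 0.5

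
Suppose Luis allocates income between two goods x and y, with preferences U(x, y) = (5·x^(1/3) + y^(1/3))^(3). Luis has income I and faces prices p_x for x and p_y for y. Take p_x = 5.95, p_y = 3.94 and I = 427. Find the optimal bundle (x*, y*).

Substitute y = (y/x)·x into the budget: x* = I/(p_x + p_y·(y/x)).
Numerically y/x = 0.165988, so x* = 427/(5.95 + 3.94·0.165988) = 64.6579 and y* = 0.165988·64.6579 = 10.7324.

x* = 64.6579, y* = 10.7324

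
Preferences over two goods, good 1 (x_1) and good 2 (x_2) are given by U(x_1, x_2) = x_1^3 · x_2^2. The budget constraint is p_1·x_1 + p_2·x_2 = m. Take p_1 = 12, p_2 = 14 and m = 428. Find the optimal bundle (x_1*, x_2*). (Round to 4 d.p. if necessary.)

x_1* = 21.4, x_2* = 12.2286

The MRS is (3/2)·x_2/x_1. Set MRS = p_1/p_2.
So 3·p_2·x_2 = 2·p_1·x_1; combined with the budget, a share 0.6 of income goes to x_1.
Demand: x_1*(p_1,p_2,m) = 0.6·m/p_1 and x_2* = 0.4·m/p_2.
At p_1=12, p_2=14, m=428: x_1* = 0.6·428/12 = 21.4, x_2* = 12.2286.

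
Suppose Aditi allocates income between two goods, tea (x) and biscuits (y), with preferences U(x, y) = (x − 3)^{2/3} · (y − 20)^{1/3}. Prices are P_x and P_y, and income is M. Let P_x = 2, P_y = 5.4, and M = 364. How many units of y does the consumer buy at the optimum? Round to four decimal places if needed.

y* = 35.4321

After buying the subsistence bundle (3, 20), a share 2/3 of the remaining income goes to x: x* = 3 + 2/3·(M − 3P_x − 20P_y)/P_x.
Discretionary income = 364 − 3·2 − 20·5.4 = 250; y* = 20 + 1/3·250/5.4 = 35.4321.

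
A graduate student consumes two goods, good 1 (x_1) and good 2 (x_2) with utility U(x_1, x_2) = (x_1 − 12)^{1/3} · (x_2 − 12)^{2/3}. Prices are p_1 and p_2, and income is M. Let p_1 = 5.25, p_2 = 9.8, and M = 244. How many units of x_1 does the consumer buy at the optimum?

After buying the subsistence bundle (12, 12), a share 1/3 of the remaining income goes to x_1: x_1* = 12 + 1/3·(M − 12p_1 − 12p_2)/p_1.
Discretionary income = 244 − 12·5.25 − 12·9.8 = 63.4; x_1* = 12 + 1/3·63.4/5.25 = 16.0254.

x_1* = 16.0254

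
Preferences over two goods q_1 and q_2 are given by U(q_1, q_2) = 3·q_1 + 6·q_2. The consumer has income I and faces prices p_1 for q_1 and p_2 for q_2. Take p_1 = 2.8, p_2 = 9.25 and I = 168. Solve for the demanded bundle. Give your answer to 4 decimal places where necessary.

q_1 gives more utility per dollar, so spend all income on q_1: q_1* = I/p_1, q_2* = 0.
Numerically: q_1* = 60, q_2* = 0.

q_1* = 60, q_2* = 0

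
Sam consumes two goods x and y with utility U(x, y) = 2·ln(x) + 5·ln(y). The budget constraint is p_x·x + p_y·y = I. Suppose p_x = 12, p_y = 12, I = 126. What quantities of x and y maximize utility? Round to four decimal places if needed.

MU_x/MU_y = (2·y)/(5·x); tangency sets this equal to p_x/p_y.
So 2·p_y·y = 5·p_x·x; combined with the budget, a share 2/7 of income goes to x.
Demand: x*(p_x,p_y,I) = 2/7·I/p_x and y* = 5/7·I/p_y.
At p_x=12, p_y=12, I=126: x* = 2/7·126/12 = 3, y* = 7.5.

x* = 3, y* = 7.5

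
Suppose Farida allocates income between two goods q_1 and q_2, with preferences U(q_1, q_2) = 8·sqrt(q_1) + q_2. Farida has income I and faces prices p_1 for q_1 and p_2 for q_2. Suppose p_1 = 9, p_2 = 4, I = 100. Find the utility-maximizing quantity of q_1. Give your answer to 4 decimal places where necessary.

Set MRS = p_1/p_2: 4·q_1^(−1/2) = p_1/p_2.
Solve: √q_1 = 4·p_2/p_1, so q_1*(p_1,p_2) = (4·p_2/p_1)², and q_2* = (I − p_1·q_1*)/p_2.
Plugging in: q_1* = (4·4/9)² = 3.1605.

q_1* = 3.1605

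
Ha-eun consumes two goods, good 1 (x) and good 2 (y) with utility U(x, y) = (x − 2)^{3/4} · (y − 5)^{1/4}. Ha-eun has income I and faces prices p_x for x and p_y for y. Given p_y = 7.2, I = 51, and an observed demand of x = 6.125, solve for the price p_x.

MRS = 3·(y−5)/(x−2). Tangency with p_x/p_y gives y−5 = (1/3)·(p_x/p_y)·(x−2).
Substituting into the budget: x* = 2 + 0.75·(I − 2·p_x − 5·p_y)/p_x, and y* = 5 + 0.25·(…)/p_y.
Set x* = 6.125 in the demand function and solve for p_x: p_x = 2.

p_x = 2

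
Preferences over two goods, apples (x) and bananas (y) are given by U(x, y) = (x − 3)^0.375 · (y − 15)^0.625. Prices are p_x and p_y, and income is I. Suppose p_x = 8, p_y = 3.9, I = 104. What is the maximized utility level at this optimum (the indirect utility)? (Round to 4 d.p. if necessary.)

MRS = (3/5)·(y−15)/(x−3). Tangency with p_x/p_y gives y−15 = (5/3)·(p_x/p_y)·(x−3).
After buying the subsistence bundle (3, 15), a share 0.375 of the remaining income goes to x: x* = 3 + 0.375·(I − 3p_x − 15p_y)/p_x.
Discretionary income = 104 − 3·8 − 15·3.9 = 21.5; x* = 3 + 0.375·21.5/8 = 4.0078; y* = 15 + 0.625·21.5/3.9 = 18.4455.
Utility at the optimum: U(4.0078, 18.4455) = 2.173.

V = 2.173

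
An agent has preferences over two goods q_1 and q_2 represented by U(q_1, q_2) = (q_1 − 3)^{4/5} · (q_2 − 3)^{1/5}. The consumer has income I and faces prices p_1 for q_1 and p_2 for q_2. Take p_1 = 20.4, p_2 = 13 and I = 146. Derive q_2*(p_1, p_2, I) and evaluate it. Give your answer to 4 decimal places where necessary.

MRS = 4·(q_2−3)/(q_1−3). Tangency with p_1/p_2 gives q_2−3 = (1/4)·(p_1/p_2)·(q_1−3).
After buying the subsistence bundle (3, 3), a share 0.8 of the remaining income goes to q_1: q_1* = 3 + 0.8·(I − 3p_1 − 3p_2)/p_1.
Discretionary income = 146 − 3·20.4 − 3·13 = 45.8; q_2* = 3 + 0.2·45.8/13 = 3.7046.

q_2* = 3.7046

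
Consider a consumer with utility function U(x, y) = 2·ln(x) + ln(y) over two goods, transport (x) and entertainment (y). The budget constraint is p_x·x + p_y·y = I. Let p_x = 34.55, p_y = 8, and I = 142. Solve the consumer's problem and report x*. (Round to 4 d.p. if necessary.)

The MRS is 2·y/x. Set MRS = p_x/p_y.
So 2·p_y·y = p_x·x; combined with the budget, a share 2/3 of income goes to x.
Demand: x*(p_x,p_y,I) = 2/3·I/p_x and y* = 1/3·I/p_y.
At p_x=34.55, p_y=8, I=142: x* = 2/3·142/34.55 = 2.74.

x* = 2.74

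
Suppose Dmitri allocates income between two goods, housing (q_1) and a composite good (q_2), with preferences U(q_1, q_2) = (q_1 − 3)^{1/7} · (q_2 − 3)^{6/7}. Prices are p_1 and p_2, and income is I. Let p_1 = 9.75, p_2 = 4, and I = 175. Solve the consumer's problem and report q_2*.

q_2* = 31.6607

This is Cobb-Douglas in (q_1−3, q_2−3): tangency gives 1/7·p_2·(q_2−3) = 6/7·p_1·(q_1−3).
After buying the subsistence bundle (3, 3), a share 1/7 of the remaining income goes to q_1: q_1* = 3 + 1/7·(I − 3p_1 − 3p_2)/p_1.
Discretionary income = 175 − 3·9.75 − 3·4 = 133.75; q_2* = 3 + 6/7·133.75/4 = 31.6607.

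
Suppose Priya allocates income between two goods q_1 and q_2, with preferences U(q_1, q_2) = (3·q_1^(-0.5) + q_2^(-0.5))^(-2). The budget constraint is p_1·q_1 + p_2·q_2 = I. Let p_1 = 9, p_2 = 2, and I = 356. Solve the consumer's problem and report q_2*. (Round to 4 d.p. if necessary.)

MRS = MU_q_1/MU_q_2 = 3·(q_2/q_1)^(1.5). Set equal to p_1/p_2.
Hence q_2/q_1 = ((1/3)·p_1/p_2)^(1/(1.5)), i.e. raised to the 2/3 power.
With the ratio pinned down, the budget gives q_1* = I/(p_1 + p_2·(q_2/q_1)) and q_2* = (q_2/q_1)·q_1*.
Numerically q_2/q_1 = 1.310371, so q_1* = 356/(9 + 2·1.310371) = 30.6349 and q_2* = 1.310371·30.6349 = 40.143.

q_2* = 40.143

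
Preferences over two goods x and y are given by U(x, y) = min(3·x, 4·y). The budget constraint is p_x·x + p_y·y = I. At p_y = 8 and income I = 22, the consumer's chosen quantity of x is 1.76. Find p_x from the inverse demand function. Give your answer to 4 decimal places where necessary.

p_x = 6.5

Leontief preferences: the optimum is at the kink where x/4 = y/3, i.e. y = (3/4)·x.
Budget: p_x·x + p_y·(3/4)·x = I, so (4·p_x + 3·p_y)·x = 4·I.
Demand: x*(p_x,p_y,I) = 4·I/(4·p_x + 3·p_y), y* = 3·I/(4·p_x + 3·p_y).
Set x* = 1.76 in the demand function and solve for p_x: p_x = 6.5.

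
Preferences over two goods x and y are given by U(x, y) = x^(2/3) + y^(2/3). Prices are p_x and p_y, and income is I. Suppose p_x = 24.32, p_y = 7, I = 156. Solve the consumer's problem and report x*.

x* = 0.4908

MU_x ∝ x^(-1/3), MU_y ∝ y^(-1/3), so MRS = (y/x)^(1/3) = p_x/p_y.
Hence y/x = (p_x/p_y)^(1/(1/3)), i.e. raised to the 3 power.
With the ratio pinned down, the budget gives x* = I/(p_x + p_y·(y/x)) and y* = (y/x)·x*.
Numerically y/x = 41.936926, so x* = 156/(24.32 + 7·41.936926) = 0.4908.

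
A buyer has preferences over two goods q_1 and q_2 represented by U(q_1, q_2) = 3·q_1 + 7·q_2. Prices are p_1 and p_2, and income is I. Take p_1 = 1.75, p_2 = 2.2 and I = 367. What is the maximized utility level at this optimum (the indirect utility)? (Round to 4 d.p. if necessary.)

Linear utility — the consumer picks whichever good has higher MU/price: 3/1.75 = 1.7143 vs 7/2.2 = 3.1818.
q_2 gives more utility per dollar, so spend all income on q_2: q_2* = I/p_2, q_1* = 0.
Numerically: q_1* = 0, q_2* = 166.8182.
Utility at the optimum: U(0, 166.8182) = 1167.7273.

V = 1167.7273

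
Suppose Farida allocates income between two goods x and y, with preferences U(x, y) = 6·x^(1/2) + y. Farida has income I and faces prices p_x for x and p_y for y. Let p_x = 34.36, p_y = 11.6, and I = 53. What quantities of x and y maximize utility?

x* = 1.0258, y* = 1.5305

MU_x = 3/√x, MU_y = 1. Tangency: 3/√x = p_x/p_y.
Thus x* = (3·p_y/p_x)² — independent of I — with the rest of income spent on y.
Plugging in: x* = (3·11.6/34.36)² = 1.0258, y* = 1.5305.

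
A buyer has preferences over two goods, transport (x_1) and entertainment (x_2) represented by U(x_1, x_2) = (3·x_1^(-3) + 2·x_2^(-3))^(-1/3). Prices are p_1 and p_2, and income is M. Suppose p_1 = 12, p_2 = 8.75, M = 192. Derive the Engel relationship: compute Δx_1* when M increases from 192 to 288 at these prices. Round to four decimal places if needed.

Δx_1* = 4.6701

MRS = MU_x_1/MU_x_2 = (3/2)·(x_2/x_1)^(4). Set equal to p_1/p_2.
Solve for the ratio: x_2/x_1 = [(2/3)·p_1/p_2]^(0.25).
With the ratio pinned down, the budget gives x_1* = M/(p_1 + p_2·(x_2/x_1)) and x_2* = (x_2/x_1)·x_1*.
Numerically x_2/x_1 = 0.977846, so x_1* = 192/(12 + 8.75·0.977846) = 9.3403.
At M' = 288: x_1* = 14.0104. Change: 14.0104 − 9.3403 = 4.6701.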